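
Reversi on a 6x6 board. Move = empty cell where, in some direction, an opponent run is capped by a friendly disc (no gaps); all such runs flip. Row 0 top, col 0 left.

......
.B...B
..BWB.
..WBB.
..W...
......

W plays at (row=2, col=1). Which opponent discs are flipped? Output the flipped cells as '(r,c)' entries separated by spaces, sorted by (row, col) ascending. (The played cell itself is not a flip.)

Dir NW: first cell '.' (not opp) -> no flip
Dir N: opp run (1,1), next='.' -> no flip
Dir NE: first cell '.' (not opp) -> no flip
Dir W: first cell '.' (not opp) -> no flip
Dir E: opp run (2,2) capped by W -> flip
Dir SW: first cell '.' (not opp) -> no flip
Dir S: first cell '.' (not opp) -> no flip
Dir SE: first cell 'W' (not opp) -> no flip

Answer: (2,2)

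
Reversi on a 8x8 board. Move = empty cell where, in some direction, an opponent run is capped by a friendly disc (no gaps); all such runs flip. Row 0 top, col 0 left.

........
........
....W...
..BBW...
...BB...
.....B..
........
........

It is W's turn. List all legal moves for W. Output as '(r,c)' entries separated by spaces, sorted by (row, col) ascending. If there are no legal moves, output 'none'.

(2,1): no bracket -> illegal
(2,2): no bracket -> illegal
(2,3): no bracket -> illegal
(3,1): flips 2 -> legal
(3,5): no bracket -> illegal
(4,1): no bracket -> illegal
(4,2): flips 1 -> legal
(4,5): no bracket -> illegal
(4,6): no bracket -> illegal
(5,2): flips 1 -> legal
(5,3): no bracket -> illegal
(5,4): flips 1 -> legal
(5,6): no bracket -> illegal
(6,4): no bracket -> illegal
(6,5): no bracket -> illegal
(6,6): no bracket -> illegal

Answer: (3,1) (4,2) (5,2) (5,4)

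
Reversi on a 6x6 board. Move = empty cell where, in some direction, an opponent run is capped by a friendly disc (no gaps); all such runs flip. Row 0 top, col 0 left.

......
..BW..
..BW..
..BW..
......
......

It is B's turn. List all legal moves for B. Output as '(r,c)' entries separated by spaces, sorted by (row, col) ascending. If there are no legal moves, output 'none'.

(0,2): no bracket -> illegal
(0,3): no bracket -> illegal
(0,4): flips 1 -> legal
(1,4): flips 2 -> legal
(2,4): flips 1 -> legal
(3,4): flips 2 -> legal
(4,2): no bracket -> illegal
(4,3): no bracket -> illegal
(4,4): flips 1 -> legal

Answer: (0,4) (1,4) (2,4) (3,4) (4,4)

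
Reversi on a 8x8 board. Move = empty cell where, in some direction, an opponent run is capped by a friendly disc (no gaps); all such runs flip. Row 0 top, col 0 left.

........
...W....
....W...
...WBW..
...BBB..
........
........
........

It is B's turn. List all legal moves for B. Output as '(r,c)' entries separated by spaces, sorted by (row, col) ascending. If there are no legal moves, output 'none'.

Answer: (1,4) (2,2) (2,3) (2,5) (2,6) (3,2) (3,6)

Derivation:
(0,2): no bracket -> illegal
(0,3): no bracket -> illegal
(0,4): no bracket -> illegal
(1,2): no bracket -> illegal
(1,4): flips 1 -> legal
(1,5): no bracket -> illegal
(2,2): flips 1 -> legal
(2,3): flips 1 -> legal
(2,5): flips 1 -> legal
(2,6): flips 1 -> legal
(3,2): flips 1 -> legal
(3,6): flips 1 -> legal
(4,2): no bracket -> illegal
(4,6): no bracket -> illegal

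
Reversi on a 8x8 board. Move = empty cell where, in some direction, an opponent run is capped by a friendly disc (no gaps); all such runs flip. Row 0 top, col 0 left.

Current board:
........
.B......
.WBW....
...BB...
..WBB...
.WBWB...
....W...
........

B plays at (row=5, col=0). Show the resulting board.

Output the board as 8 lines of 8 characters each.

Answer: ........
.B......
.WBW....
...BB...
..WBB...
BBBWB...
....W...
........

Derivation:
Place B at (5,0); scan 8 dirs for brackets.
Dir NW: edge -> no flip
Dir N: first cell '.' (not opp) -> no flip
Dir NE: first cell '.' (not opp) -> no flip
Dir W: edge -> no flip
Dir E: opp run (5,1) capped by B -> flip
Dir SW: edge -> no flip
Dir S: first cell '.' (not opp) -> no flip
Dir SE: first cell '.' (not opp) -> no flip
All flips: (5,1)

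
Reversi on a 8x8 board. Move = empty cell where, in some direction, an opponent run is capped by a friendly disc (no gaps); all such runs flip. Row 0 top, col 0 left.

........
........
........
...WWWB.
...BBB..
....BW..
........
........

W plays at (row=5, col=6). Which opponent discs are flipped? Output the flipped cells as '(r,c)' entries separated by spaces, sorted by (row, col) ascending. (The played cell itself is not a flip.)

Answer: (4,5)

Derivation:
Dir NW: opp run (4,5) capped by W -> flip
Dir N: first cell '.' (not opp) -> no flip
Dir NE: first cell '.' (not opp) -> no flip
Dir W: first cell 'W' (not opp) -> no flip
Dir E: first cell '.' (not opp) -> no flip
Dir SW: first cell '.' (not opp) -> no flip
Dir S: first cell '.' (not opp) -> no flip
Dir SE: first cell '.' (not opp) -> no flip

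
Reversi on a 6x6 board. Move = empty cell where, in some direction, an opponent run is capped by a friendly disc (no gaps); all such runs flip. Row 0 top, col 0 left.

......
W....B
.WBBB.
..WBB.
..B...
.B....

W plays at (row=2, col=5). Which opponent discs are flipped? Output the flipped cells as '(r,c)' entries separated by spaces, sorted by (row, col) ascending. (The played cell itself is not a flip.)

Answer: (2,2) (2,3) (2,4)

Derivation:
Dir NW: first cell '.' (not opp) -> no flip
Dir N: opp run (1,5), next='.' -> no flip
Dir NE: edge -> no flip
Dir W: opp run (2,4) (2,3) (2,2) capped by W -> flip
Dir E: edge -> no flip
Dir SW: opp run (3,4), next='.' -> no flip
Dir S: first cell '.' (not opp) -> no flip
Dir SE: edge -> no flip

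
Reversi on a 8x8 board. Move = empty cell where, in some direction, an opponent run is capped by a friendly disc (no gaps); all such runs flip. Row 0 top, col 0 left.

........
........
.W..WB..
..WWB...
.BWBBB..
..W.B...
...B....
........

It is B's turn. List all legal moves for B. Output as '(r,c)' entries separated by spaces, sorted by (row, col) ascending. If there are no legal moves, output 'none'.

Answer: (1,0) (1,4) (2,2) (2,3) (3,1) (6,1)

Derivation:
(1,0): flips 2 -> legal
(1,1): no bracket -> illegal
(1,2): no bracket -> illegal
(1,3): no bracket -> illegal
(1,4): flips 1 -> legal
(1,5): no bracket -> illegal
(2,0): no bracket -> illegal
(2,2): flips 1 -> legal
(2,3): flips 3 -> legal
(3,0): no bracket -> illegal
(3,1): flips 2 -> legal
(3,5): no bracket -> illegal
(5,1): no bracket -> illegal
(5,3): no bracket -> illegal
(6,1): flips 1 -> legal
(6,2): no bracket -> illegal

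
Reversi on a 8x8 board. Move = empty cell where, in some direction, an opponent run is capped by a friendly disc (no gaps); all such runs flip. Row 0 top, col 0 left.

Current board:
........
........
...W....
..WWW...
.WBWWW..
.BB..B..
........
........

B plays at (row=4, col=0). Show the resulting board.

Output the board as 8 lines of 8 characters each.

Answer: ........
........
...W....
..WWW...
BBBWWW..
.BB..B..
........
........

Derivation:
Place B at (4,0); scan 8 dirs for brackets.
Dir NW: edge -> no flip
Dir N: first cell '.' (not opp) -> no flip
Dir NE: first cell '.' (not opp) -> no flip
Dir W: edge -> no flip
Dir E: opp run (4,1) capped by B -> flip
Dir SW: edge -> no flip
Dir S: first cell '.' (not opp) -> no flip
Dir SE: first cell 'B' (not opp) -> no flip
All flips: (4,1)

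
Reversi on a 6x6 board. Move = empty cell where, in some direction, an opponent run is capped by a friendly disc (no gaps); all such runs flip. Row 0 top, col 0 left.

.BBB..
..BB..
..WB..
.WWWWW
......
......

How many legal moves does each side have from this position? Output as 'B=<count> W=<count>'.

-- B to move --
(1,1): no bracket -> illegal
(2,0): no bracket -> illegal
(2,1): flips 1 -> legal
(2,4): no bracket -> illegal
(2,5): no bracket -> illegal
(3,0): no bracket -> illegal
(4,0): flips 2 -> legal
(4,1): flips 1 -> legal
(4,2): flips 2 -> legal
(4,3): flips 1 -> legal
(4,4): no bracket -> illegal
(4,5): flips 1 -> legal
B mobility = 6
-- W to move --
(0,0): no bracket -> illegal
(0,4): flips 1 -> legal
(1,0): no bracket -> illegal
(1,1): no bracket -> illegal
(1,4): flips 1 -> legal
(2,1): no bracket -> illegal
(2,4): flips 1 -> legal
W mobility = 3

Answer: B=6 W=3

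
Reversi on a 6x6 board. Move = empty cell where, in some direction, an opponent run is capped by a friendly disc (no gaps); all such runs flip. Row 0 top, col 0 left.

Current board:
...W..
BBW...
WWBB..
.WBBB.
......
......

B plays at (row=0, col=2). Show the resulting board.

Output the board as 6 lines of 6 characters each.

Place B at (0,2); scan 8 dirs for brackets.
Dir NW: edge -> no flip
Dir N: edge -> no flip
Dir NE: edge -> no flip
Dir W: first cell '.' (not opp) -> no flip
Dir E: opp run (0,3), next='.' -> no flip
Dir SW: first cell 'B' (not opp) -> no flip
Dir S: opp run (1,2) capped by B -> flip
Dir SE: first cell '.' (not opp) -> no flip
All flips: (1,2)

Answer: ..BW..
BBB...
WWBB..
.WBBB.
......
......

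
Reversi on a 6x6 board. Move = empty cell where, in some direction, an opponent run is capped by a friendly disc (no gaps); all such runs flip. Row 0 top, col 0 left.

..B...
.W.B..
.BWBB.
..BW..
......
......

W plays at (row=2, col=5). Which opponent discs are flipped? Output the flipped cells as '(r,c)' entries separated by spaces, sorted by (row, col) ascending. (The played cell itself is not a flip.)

Answer: (2,3) (2,4)

Derivation:
Dir NW: first cell '.' (not opp) -> no flip
Dir N: first cell '.' (not opp) -> no flip
Dir NE: edge -> no flip
Dir W: opp run (2,4) (2,3) capped by W -> flip
Dir E: edge -> no flip
Dir SW: first cell '.' (not opp) -> no flip
Dir S: first cell '.' (not opp) -> no flip
Dir SE: edge -> no flip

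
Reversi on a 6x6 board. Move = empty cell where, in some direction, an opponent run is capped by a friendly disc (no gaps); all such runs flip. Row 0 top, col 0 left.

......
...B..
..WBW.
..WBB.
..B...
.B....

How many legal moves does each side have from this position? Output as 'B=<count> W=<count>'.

-- B to move --
(1,1): flips 1 -> legal
(1,2): flips 2 -> legal
(1,4): flips 1 -> legal
(1,5): flips 1 -> legal
(2,1): flips 1 -> legal
(2,5): flips 1 -> legal
(3,1): flips 2 -> legal
(3,5): flips 1 -> legal
(4,1): flips 1 -> legal
(4,3): no bracket -> illegal
B mobility = 9
-- W to move --
(0,2): flips 1 -> legal
(0,3): no bracket -> illegal
(0,4): flips 1 -> legal
(1,2): no bracket -> illegal
(1,4): flips 1 -> legal
(2,5): no bracket -> illegal
(3,1): no bracket -> illegal
(3,5): flips 2 -> legal
(4,0): no bracket -> illegal
(4,1): no bracket -> illegal
(4,3): no bracket -> illegal
(4,4): flips 2 -> legal
(4,5): no bracket -> illegal
(5,0): no bracket -> illegal
(5,2): flips 1 -> legal
(5,3): no bracket -> illegal
W mobility = 6

Answer: B=9 W=6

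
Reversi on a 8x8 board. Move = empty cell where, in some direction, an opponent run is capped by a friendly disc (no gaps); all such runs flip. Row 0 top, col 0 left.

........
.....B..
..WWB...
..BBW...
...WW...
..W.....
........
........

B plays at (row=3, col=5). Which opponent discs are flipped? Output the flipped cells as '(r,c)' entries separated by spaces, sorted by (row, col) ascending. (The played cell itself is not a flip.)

Dir NW: first cell 'B' (not opp) -> no flip
Dir N: first cell '.' (not opp) -> no flip
Dir NE: first cell '.' (not opp) -> no flip
Dir W: opp run (3,4) capped by B -> flip
Dir E: first cell '.' (not opp) -> no flip
Dir SW: opp run (4,4), next='.' -> no flip
Dir S: first cell '.' (not opp) -> no flip
Dir SE: first cell '.' (not opp) -> no flip

Answer: (3,4)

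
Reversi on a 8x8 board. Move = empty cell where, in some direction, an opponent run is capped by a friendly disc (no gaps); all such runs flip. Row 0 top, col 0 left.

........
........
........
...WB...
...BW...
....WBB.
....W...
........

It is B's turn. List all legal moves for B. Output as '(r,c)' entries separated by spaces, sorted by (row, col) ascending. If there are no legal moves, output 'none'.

(2,2): flips 2 -> legal
(2,3): flips 1 -> legal
(2,4): no bracket -> illegal
(3,2): flips 1 -> legal
(3,5): no bracket -> illegal
(4,2): no bracket -> illegal
(4,5): flips 1 -> legal
(5,3): flips 1 -> legal
(6,3): no bracket -> illegal
(6,5): flips 1 -> legal
(7,3): flips 1 -> legal
(7,4): flips 3 -> legal
(7,5): no bracket -> illegal

Answer: (2,2) (2,3) (3,2) (4,5) (5,3) (6,5) (7,3) (7,4)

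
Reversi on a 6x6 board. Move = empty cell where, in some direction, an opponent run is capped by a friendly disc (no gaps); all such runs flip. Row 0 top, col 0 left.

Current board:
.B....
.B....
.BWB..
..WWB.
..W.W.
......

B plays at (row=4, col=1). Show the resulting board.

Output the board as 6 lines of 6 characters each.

Place B at (4,1); scan 8 dirs for brackets.
Dir NW: first cell '.' (not opp) -> no flip
Dir N: first cell '.' (not opp) -> no flip
Dir NE: opp run (3,2) capped by B -> flip
Dir W: first cell '.' (not opp) -> no flip
Dir E: opp run (4,2), next='.' -> no flip
Dir SW: first cell '.' (not opp) -> no flip
Dir S: first cell '.' (not opp) -> no flip
Dir SE: first cell '.' (not opp) -> no flip
All flips: (3,2)

Answer: .B....
.B....
.BWB..
..BWB.
.BW.W.
......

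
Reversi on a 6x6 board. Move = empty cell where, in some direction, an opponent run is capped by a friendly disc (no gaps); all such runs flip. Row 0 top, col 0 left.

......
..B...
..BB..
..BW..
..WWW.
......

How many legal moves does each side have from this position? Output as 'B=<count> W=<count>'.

-- B to move --
(2,4): no bracket -> illegal
(3,1): no bracket -> illegal
(3,4): flips 1 -> legal
(3,5): no bracket -> illegal
(4,1): no bracket -> illegal
(4,5): no bracket -> illegal
(5,1): no bracket -> illegal
(5,2): flips 1 -> legal
(5,3): flips 2 -> legal
(5,4): flips 1 -> legal
(5,5): flips 2 -> legal
B mobility = 5
-- W to move --
(0,1): no bracket -> illegal
(0,2): flips 3 -> legal
(0,3): no bracket -> illegal
(1,1): flips 1 -> legal
(1,3): flips 1 -> legal
(1,4): no bracket -> illegal
(2,1): flips 1 -> legal
(2,4): no bracket -> illegal
(3,1): flips 1 -> legal
(3,4): no bracket -> illegal
(4,1): no bracket -> illegal
W mobility = 5

Answer: B=5 W=5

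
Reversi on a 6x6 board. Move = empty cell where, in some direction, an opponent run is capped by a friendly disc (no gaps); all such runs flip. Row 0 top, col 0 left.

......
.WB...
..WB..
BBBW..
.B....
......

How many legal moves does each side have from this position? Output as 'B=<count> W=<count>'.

Answer: B=5 W=5

Derivation:
-- B to move --
(0,0): no bracket -> illegal
(0,1): no bracket -> illegal
(0,2): no bracket -> illegal
(1,0): flips 1 -> legal
(1,3): flips 1 -> legal
(2,0): no bracket -> illegal
(2,1): flips 1 -> legal
(2,4): no bracket -> illegal
(3,4): flips 1 -> legal
(4,2): no bracket -> illegal
(4,3): flips 1 -> legal
(4,4): no bracket -> illegal
B mobility = 5
-- W to move --
(0,1): no bracket -> illegal
(0,2): flips 1 -> legal
(0,3): no bracket -> illegal
(1,3): flips 2 -> legal
(1,4): no bracket -> illegal
(2,0): no bracket -> illegal
(2,1): no bracket -> illegal
(2,4): flips 1 -> legal
(3,4): no bracket -> illegal
(4,0): flips 1 -> legal
(4,2): flips 1 -> legal
(4,3): no bracket -> illegal
(5,0): no bracket -> illegal
(5,1): no bracket -> illegal
(5,2): no bracket -> illegal
W mobility = 5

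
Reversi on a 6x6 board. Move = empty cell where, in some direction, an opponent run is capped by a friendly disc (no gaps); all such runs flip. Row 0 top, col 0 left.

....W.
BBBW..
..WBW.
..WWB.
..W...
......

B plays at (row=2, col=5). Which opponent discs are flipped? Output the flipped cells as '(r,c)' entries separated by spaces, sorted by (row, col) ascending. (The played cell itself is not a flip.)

Answer: (2,4)

Derivation:
Dir NW: first cell '.' (not opp) -> no flip
Dir N: first cell '.' (not opp) -> no flip
Dir NE: edge -> no flip
Dir W: opp run (2,4) capped by B -> flip
Dir E: edge -> no flip
Dir SW: first cell 'B' (not opp) -> no flip
Dir S: first cell '.' (not opp) -> no flip
Dir SE: edge -> no flip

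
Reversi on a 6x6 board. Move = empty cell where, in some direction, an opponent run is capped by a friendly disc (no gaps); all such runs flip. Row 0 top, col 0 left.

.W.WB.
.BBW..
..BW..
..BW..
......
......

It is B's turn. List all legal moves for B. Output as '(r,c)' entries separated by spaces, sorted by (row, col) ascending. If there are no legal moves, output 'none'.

(0,0): no bracket -> illegal
(0,2): flips 1 -> legal
(1,0): no bracket -> illegal
(1,4): flips 2 -> legal
(2,4): flips 1 -> legal
(3,4): flips 2 -> legal
(4,2): no bracket -> illegal
(4,3): no bracket -> illegal
(4,4): flips 1 -> legal

Answer: (0,2) (1,4) (2,4) (3,4) (4,4)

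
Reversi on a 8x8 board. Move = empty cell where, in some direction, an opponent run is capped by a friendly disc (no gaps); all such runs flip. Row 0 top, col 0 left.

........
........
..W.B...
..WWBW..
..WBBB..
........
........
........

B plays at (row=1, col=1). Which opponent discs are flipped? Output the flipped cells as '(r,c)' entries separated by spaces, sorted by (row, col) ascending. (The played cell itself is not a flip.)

Dir NW: first cell '.' (not opp) -> no flip
Dir N: first cell '.' (not opp) -> no flip
Dir NE: first cell '.' (not opp) -> no flip
Dir W: first cell '.' (not opp) -> no flip
Dir E: first cell '.' (not opp) -> no flip
Dir SW: first cell '.' (not opp) -> no flip
Dir S: first cell '.' (not opp) -> no flip
Dir SE: opp run (2,2) (3,3) capped by B -> flip

Answer: (2,2) (3,3)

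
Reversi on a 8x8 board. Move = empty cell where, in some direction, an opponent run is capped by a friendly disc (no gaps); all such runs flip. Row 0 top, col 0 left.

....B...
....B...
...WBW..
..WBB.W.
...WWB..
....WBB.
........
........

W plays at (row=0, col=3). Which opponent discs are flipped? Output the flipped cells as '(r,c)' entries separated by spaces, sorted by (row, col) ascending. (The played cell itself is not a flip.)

Answer: (1,4)

Derivation:
Dir NW: edge -> no flip
Dir N: edge -> no flip
Dir NE: edge -> no flip
Dir W: first cell '.' (not opp) -> no flip
Dir E: opp run (0,4), next='.' -> no flip
Dir SW: first cell '.' (not opp) -> no flip
Dir S: first cell '.' (not opp) -> no flip
Dir SE: opp run (1,4) capped by W -> flip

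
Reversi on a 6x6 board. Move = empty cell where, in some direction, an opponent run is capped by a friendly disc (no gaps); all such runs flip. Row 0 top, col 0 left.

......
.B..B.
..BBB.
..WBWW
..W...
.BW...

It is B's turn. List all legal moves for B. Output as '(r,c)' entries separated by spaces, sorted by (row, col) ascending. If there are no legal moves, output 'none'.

Answer: (3,1) (4,1) (4,4) (4,5) (5,3)

Derivation:
(2,1): no bracket -> illegal
(2,5): no bracket -> illegal
(3,1): flips 1 -> legal
(4,1): flips 1 -> legal
(4,3): no bracket -> illegal
(4,4): flips 1 -> legal
(4,5): flips 1 -> legal
(5,3): flips 1 -> legal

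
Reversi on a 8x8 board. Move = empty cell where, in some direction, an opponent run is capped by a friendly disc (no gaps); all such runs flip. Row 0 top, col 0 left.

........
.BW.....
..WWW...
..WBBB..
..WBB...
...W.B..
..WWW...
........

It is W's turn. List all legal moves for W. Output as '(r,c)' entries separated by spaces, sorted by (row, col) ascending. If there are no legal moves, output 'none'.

(0,0): flips 1 -> legal
(0,1): no bracket -> illegal
(0,2): no bracket -> illegal
(1,0): flips 1 -> legal
(2,0): no bracket -> illegal
(2,1): no bracket -> illegal
(2,5): no bracket -> illegal
(2,6): flips 2 -> legal
(3,6): flips 3 -> legal
(4,5): flips 3 -> legal
(4,6): flips 2 -> legal
(5,2): no bracket -> illegal
(5,4): flips 3 -> legal
(5,6): no bracket -> illegal
(6,5): no bracket -> illegal
(6,6): flips 3 -> legal

Answer: (0,0) (1,0) (2,6) (3,6) (4,5) (4,6) (5,4) (6,6)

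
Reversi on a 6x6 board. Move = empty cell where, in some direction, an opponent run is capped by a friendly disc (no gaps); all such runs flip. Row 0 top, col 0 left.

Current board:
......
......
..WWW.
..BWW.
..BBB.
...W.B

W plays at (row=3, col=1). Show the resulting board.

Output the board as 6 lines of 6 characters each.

Place W at (3,1); scan 8 dirs for brackets.
Dir NW: first cell '.' (not opp) -> no flip
Dir N: first cell '.' (not opp) -> no flip
Dir NE: first cell 'W' (not opp) -> no flip
Dir W: first cell '.' (not opp) -> no flip
Dir E: opp run (3,2) capped by W -> flip
Dir SW: first cell '.' (not opp) -> no flip
Dir S: first cell '.' (not opp) -> no flip
Dir SE: opp run (4,2) capped by W -> flip
All flips: (3,2) (4,2)

Answer: ......
......
..WWW.
.WWWW.
..WBB.
...W.B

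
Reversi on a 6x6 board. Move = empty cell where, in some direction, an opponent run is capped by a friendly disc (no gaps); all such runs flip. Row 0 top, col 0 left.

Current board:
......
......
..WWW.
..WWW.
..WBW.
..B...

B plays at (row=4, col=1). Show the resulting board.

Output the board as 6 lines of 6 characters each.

Place B at (4,1); scan 8 dirs for brackets.
Dir NW: first cell '.' (not opp) -> no flip
Dir N: first cell '.' (not opp) -> no flip
Dir NE: opp run (3,2) (2,3), next='.' -> no flip
Dir W: first cell '.' (not opp) -> no flip
Dir E: opp run (4,2) capped by B -> flip
Dir SW: first cell '.' (not opp) -> no flip
Dir S: first cell '.' (not opp) -> no flip
Dir SE: first cell 'B' (not opp) -> no flip
All flips: (4,2)

Answer: ......
......
..WWW.
..WWW.
.BBBW.
..B...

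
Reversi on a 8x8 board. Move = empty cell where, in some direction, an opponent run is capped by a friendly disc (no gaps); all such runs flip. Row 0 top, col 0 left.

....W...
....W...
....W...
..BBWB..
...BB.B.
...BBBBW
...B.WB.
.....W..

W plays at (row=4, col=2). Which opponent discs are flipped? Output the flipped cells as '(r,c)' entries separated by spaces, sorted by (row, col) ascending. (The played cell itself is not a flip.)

Answer: (3,3)

Derivation:
Dir NW: first cell '.' (not opp) -> no flip
Dir N: opp run (3,2), next='.' -> no flip
Dir NE: opp run (3,3) capped by W -> flip
Dir W: first cell '.' (not opp) -> no flip
Dir E: opp run (4,3) (4,4), next='.' -> no flip
Dir SW: first cell '.' (not opp) -> no flip
Dir S: first cell '.' (not opp) -> no flip
Dir SE: opp run (5,3), next='.' -> no flip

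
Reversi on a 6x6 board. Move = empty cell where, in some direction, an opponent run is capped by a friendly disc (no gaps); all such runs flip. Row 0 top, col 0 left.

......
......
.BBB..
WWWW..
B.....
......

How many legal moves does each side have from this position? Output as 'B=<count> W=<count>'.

Answer: B=5 W=6

Derivation:
-- B to move --
(2,0): flips 1 -> legal
(2,4): no bracket -> illegal
(3,4): no bracket -> illegal
(4,1): flips 2 -> legal
(4,2): flips 1 -> legal
(4,3): flips 2 -> legal
(4,4): flips 1 -> legal
B mobility = 5
-- W to move --
(1,0): flips 1 -> legal
(1,1): flips 2 -> legal
(1,2): flips 2 -> legal
(1,3): flips 2 -> legal
(1,4): flips 1 -> legal
(2,0): no bracket -> illegal
(2,4): no bracket -> illegal
(3,4): no bracket -> illegal
(4,1): no bracket -> illegal
(5,0): flips 1 -> legal
(5,1): no bracket -> illegal
W mobility = 6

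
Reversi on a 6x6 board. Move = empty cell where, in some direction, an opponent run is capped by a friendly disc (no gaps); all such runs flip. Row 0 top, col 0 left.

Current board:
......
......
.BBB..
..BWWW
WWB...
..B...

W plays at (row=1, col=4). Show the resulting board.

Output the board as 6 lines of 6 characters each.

Answer: ......
....W.
.BBW..
..WWWW
WWB...
..B...

Derivation:
Place W at (1,4); scan 8 dirs for brackets.
Dir NW: first cell '.' (not opp) -> no flip
Dir N: first cell '.' (not opp) -> no flip
Dir NE: first cell '.' (not opp) -> no flip
Dir W: first cell '.' (not opp) -> no flip
Dir E: first cell '.' (not opp) -> no flip
Dir SW: opp run (2,3) (3,2) capped by W -> flip
Dir S: first cell '.' (not opp) -> no flip
Dir SE: first cell '.' (not opp) -> no flip
All flips: (2,3) (3,2)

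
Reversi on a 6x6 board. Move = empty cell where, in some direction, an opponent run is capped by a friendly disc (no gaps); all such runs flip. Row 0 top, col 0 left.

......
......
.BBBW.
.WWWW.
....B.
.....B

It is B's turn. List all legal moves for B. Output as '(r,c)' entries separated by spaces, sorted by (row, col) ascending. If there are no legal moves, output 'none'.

(1,3): no bracket -> illegal
(1,4): flips 2 -> legal
(1,5): no bracket -> illegal
(2,0): no bracket -> illegal
(2,5): flips 1 -> legal
(3,0): no bracket -> illegal
(3,5): no bracket -> illegal
(4,0): flips 1 -> legal
(4,1): flips 2 -> legal
(4,2): flips 1 -> legal
(4,3): flips 2 -> legal
(4,5): flips 1 -> legal

Answer: (1,4) (2,5) (4,0) (4,1) (4,2) (4,3) (4,5)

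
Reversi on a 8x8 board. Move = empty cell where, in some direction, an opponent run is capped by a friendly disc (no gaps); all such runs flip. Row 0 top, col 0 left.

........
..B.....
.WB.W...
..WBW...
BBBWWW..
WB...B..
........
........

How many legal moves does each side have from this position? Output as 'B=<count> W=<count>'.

Answer: B=9 W=9

Derivation:
-- B to move --
(1,0): no bracket -> illegal
(1,1): no bracket -> illegal
(1,3): no bracket -> illegal
(1,4): no bracket -> illegal
(1,5): flips 1 -> legal
(2,0): flips 1 -> legal
(2,3): flips 1 -> legal
(2,5): no bracket -> illegal
(3,0): flips 1 -> legal
(3,1): flips 1 -> legal
(3,5): flips 2 -> legal
(3,6): no bracket -> illegal
(4,6): flips 3 -> legal
(5,2): no bracket -> illegal
(5,3): flips 1 -> legal
(5,4): no bracket -> illegal
(5,6): no bracket -> illegal
(6,0): flips 1 -> legal
(6,1): no bracket -> illegal
B mobility = 9
-- W to move --
(0,1): no bracket -> illegal
(0,2): flips 2 -> legal
(0,3): flips 1 -> legal
(1,1): flips 2 -> legal
(1,3): no bracket -> illegal
(2,3): flips 2 -> legal
(3,0): flips 1 -> legal
(3,1): no bracket -> illegal
(4,6): no bracket -> illegal
(5,2): flips 2 -> legal
(5,3): no bracket -> illegal
(5,4): no bracket -> illegal
(5,6): no bracket -> illegal
(6,0): flips 3 -> legal
(6,1): no bracket -> illegal
(6,2): no bracket -> illegal
(6,4): no bracket -> illegal
(6,5): flips 1 -> legal
(6,6): flips 1 -> legal
W mobility = 9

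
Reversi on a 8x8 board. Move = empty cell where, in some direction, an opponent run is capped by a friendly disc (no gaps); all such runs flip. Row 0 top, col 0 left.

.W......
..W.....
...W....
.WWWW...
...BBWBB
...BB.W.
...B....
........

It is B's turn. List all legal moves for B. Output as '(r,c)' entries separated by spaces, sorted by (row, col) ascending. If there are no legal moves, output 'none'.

(0,0): no bracket -> illegal
(0,2): no bracket -> illegal
(0,3): no bracket -> illegal
(1,0): no bracket -> illegal
(1,1): no bracket -> illegal
(1,3): flips 2 -> legal
(1,4): no bracket -> illegal
(2,0): no bracket -> illegal
(2,1): flips 1 -> legal
(2,2): flips 1 -> legal
(2,4): flips 1 -> legal
(2,5): flips 1 -> legal
(3,0): no bracket -> illegal
(3,5): no bracket -> illegal
(3,6): flips 1 -> legal
(4,0): no bracket -> illegal
(4,1): no bracket -> illegal
(4,2): no bracket -> illegal
(5,5): no bracket -> illegal
(5,7): no bracket -> illegal
(6,5): flips 1 -> legal
(6,6): flips 1 -> legal
(6,7): no bracket -> illegal

Answer: (1,3) (2,1) (2,2) (2,4) (2,5) (3,6) (6,5) (6,6)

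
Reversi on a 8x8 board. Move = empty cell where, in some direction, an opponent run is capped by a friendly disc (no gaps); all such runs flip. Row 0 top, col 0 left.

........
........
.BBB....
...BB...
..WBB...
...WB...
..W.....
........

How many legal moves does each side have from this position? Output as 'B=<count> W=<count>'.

-- B to move --
(3,1): no bracket -> illegal
(3,2): no bracket -> illegal
(4,1): flips 1 -> legal
(5,1): flips 1 -> legal
(5,2): flips 1 -> legal
(6,1): no bracket -> illegal
(6,3): flips 1 -> legal
(6,4): no bracket -> illegal
(7,1): flips 2 -> legal
(7,2): no bracket -> illegal
(7,3): no bracket -> illegal
B mobility = 5
-- W to move --
(1,0): no bracket -> illegal
(1,1): no bracket -> illegal
(1,2): no bracket -> illegal
(1,3): flips 3 -> legal
(1,4): no bracket -> illegal
(2,0): no bracket -> illegal
(2,4): flips 1 -> legal
(2,5): no bracket -> illegal
(3,0): no bracket -> illegal
(3,1): no bracket -> illegal
(3,2): no bracket -> illegal
(3,5): flips 1 -> legal
(4,5): flips 2 -> legal
(5,2): no bracket -> illegal
(5,5): flips 1 -> legal
(6,3): no bracket -> illegal
(6,4): no bracket -> illegal
(6,5): no bracket -> illegal
W mobility = 5

Answer: B=5 W=5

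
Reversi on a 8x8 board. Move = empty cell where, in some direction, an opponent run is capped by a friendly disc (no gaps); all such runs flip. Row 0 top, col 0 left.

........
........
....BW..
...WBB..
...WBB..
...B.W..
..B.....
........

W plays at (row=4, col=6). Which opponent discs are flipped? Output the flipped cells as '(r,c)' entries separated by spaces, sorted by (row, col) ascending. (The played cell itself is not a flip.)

Answer: (4,4) (4,5)

Derivation:
Dir NW: opp run (3,5) (2,4), next='.' -> no flip
Dir N: first cell '.' (not opp) -> no flip
Dir NE: first cell '.' (not opp) -> no flip
Dir W: opp run (4,5) (4,4) capped by W -> flip
Dir E: first cell '.' (not opp) -> no flip
Dir SW: first cell 'W' (not opp) -> no flip
Dir S: first cell '.' (not opp) -> no flip
Dir SE: first cell '.' (not opp) -> no flip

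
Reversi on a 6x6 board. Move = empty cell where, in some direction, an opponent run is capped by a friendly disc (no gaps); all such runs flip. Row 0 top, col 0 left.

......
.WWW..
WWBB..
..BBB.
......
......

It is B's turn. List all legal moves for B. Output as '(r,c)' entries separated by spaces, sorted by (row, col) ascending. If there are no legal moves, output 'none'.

Answer: (0,0) (0,1) (0,2) (0,3) (0,4) (1,0)

Derivation:
(0,0): flips 1 -> legal
(0,1): flips 1 -> legal
(0,2): flips 1 -> legal
(0,3): flips 1 -> legal
(0,4): flips 1 -> legal
(1,0): flips 1 -> legal
(1,4): no bracket -> illegal
(2,4): no bracket -> illegal
(3,0): no bracket -> illegal
(3,1): no bracket -> illegal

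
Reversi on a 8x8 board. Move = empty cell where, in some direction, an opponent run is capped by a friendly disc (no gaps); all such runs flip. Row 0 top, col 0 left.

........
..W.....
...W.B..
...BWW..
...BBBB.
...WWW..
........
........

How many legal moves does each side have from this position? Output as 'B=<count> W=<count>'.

-- B to move --
(0,1): flips 3 -> legal
(0,2): no bracket -> illegal
(0,3): no bracket -> illegal
(1,1): no bracket -> illegal
(1,3): flips 1 -> legal
(1,4): no bracket -> illegal
(2,1): no bracket -> illegal
(2,2): no bracket -> illegal
(2,4): flips 2 -> legal
(2,6): flips 1 -> legal
(3,2): no bracket -> illegal
(3,6): flips 2 -> legal
(4,2): no bracket -> illegal
(5,2): no bracket -> illegal
(5,6): no bracket -> illegal
(6,2): flips 1 -> legal
(6,3): flips 2 -> legal
(6,4): flips 2 -> legal
(6,5): flips 2 -> legal
(6,6): flips 1 -> legal
B mobility = 10
-- W to move --
(1,4): no bracket -> illegal
(1,5): flips 1 -> legal
(1,6): flips 1 -> legal
(2,2): flips 2 -> legal
(2,4): no bracket -> illegal
(2,6): no bracket -> illegal
(3,2): flips 2 -> legal
(3,6): flips 1 -> legal
(3,7): flips 1 -> legal
(4,2): no bracket -> illegal
(4,7): no bracket -> illegal
(5,2): flips 1 -> legal
(5,6): flips 1 -> legal
(5,7): flips 1 -> legal
W mobility = 9

Answer: B=10 W=9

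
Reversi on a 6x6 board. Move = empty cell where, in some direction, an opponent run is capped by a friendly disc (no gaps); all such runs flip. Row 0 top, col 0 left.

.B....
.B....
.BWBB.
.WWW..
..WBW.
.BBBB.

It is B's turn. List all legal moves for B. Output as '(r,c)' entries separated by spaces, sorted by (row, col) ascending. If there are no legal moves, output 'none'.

(1,2): flips 3 -> legal
(1,3): no bracket -> illegal
(2,0): flips 2 -> legal
(3,0): no bracket -> illegal
(3,4): flips 1 -> legal
(3,5): flips 1 -> legal
(4,0): no bracket -> illegal
(4,1): flips 3 -> legal
(4,5): flips 1 -> legal
(5,5): flips 3 -> legal

Answer: (1,2) (2,0) (3,4) (3,5) (4,1) (4,5) (5,5)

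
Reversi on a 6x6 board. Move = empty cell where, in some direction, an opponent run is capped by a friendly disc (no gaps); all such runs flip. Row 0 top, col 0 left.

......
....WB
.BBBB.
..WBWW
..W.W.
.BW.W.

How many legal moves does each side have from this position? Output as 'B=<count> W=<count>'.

-- B to move --
(0,3): no bracket -> illegal
(0,4): flips 1 -> legal
(0,5): flips 1 -> legal
(1,3): flips 1 -> legal
(2,5): no bracket -> illegal
(3,1): flips 1 -> legal
(4,1): flips 1 -> legal
(4,3): flips 1 -> legal
(4,5): flips 1 -> legal
(5,3): flips 1 -> legal
(5,5): flips 1 -> legal
B mobility = 9
-- W to move --
(0,4): no bracket -> illegal
(0,5): no bracket -> illegal
(1,0): flips 1 -> legal
(1,1): flips 2 -> legal
(1,2): flips 2 -> legal
(1,3): flips 1 -> legal
(2,0): no bracket -> illegal
(2,5): no bracket -> illegal
(3,0): no bracket -> illegal
(3,1): no bracket -> illegal
(4,0): no bracket -> illegal
(4,1): no bracket -> illegal
(4,3): no bracket -> illegal
(5,0): flips 1 -> legal
W mobility = 5

Answer: B=9 W=5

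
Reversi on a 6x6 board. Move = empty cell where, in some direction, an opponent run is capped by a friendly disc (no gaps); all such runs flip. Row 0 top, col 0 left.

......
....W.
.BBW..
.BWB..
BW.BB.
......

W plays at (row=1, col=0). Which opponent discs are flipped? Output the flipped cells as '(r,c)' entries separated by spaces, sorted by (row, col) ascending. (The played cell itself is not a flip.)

Dir NW: edge -> no flip
Dir N: first cell '.' (not opp) -> no flip
Dir NE: first cell '.' (not opp) -> no flip
Dir W: edge -> no flip
Dir E: first cell '.' (not opp) -> no flip
Dir SW: edge -> no flip
Dir S: first cell '.' (not opp) -> no flip
Dir SE: opp run (2,1) capped by W -> flip

Answer: (2,1)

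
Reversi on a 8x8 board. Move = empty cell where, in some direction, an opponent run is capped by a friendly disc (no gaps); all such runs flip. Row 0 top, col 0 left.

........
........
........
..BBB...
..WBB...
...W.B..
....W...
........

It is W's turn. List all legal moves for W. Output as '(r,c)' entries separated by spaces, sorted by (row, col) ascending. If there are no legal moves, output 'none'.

(2,1): no bracket -> illegal
(2,2): flips 1 -> legal
(2,3): flips 2 -> legal
(2,4): flips 1 -> legal
(2,5): no bracket -> illegal
(3,1): no bracket -> illegal
(3,5): flips 1 -> legal
(4,1): no bracket -> illegal
(4,5): flips 2 -> legal
(4,6): flips 1 -> legal
(5,2): no bracket -> illegal
(5,4): no bracket -> illegal
(5,6): no bracket -> illegal
(6,5): no bracket -> illegal
(6,6): no bracket -> illegal

Answer: (2,2) (2,3) (2,4) (3,5) (4,5) (4,6)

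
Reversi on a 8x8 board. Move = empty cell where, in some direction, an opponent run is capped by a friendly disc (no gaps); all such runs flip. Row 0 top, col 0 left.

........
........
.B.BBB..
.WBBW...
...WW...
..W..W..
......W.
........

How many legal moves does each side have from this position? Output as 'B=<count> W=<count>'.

-- B to move --
(2,0): no bracket -> illegal
(2,2): no bracket -> illegal
(3,0): flips 1 -> legal
(3,5): flips 1 -> legal
(4,0): no bracket -> illegal
(4,1): flips 1 -> legal
(4,2): no bracket -> illegal
(4,5): flips 1 -> legal
(4,6): no bracket -> illegal
(5,1): no bracket -> illegal
(5,3): flips 1 -> legal
(5,4): flips 3 -> legal
(5,6): no bracket -> illegal
(5,7): no bracket -> illegal
(6,1): flips 3 -> legal
(6,2): no bracket -> illegal
(6,3): no bracket -> illegal
(6,4): no bracket -> illegal
(6,5): no bracket -> illegal
(6,7): no bracket -> illegal
(7,5): no bracket -> illegal
(7,6): no bracket -> illegal
(7,7): flips 3 -> legal
B mobility = 8
-- W to move --
(1,0): flips 2 -> legal
(1,1): flips 1 -> legal
(1,2): flips 1 -> legal
(1,3): flips 2 -> legal
(1,4): flips 1 -> legal
(1,5): no bracket -> illegal
(1,6): flips 1 -> legal
(2,0): no bracket -> illegal
(2,2): flips 1 -> legal
(2,6): no bracket -> illegal
(3,0): no bracket -> illegal
(3,5): no bracket -> illegal
(3,6): no bracket -> illegal
(4,1): no bracket -> illegal
(4,2): no bracket -> illegal
W mobility = 7

Answer: B=8 W=7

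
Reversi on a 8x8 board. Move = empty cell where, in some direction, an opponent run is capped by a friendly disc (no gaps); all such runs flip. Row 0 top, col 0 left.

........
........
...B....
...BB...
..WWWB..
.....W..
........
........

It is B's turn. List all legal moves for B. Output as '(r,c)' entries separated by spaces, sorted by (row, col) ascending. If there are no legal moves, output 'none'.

Answer: (4,1) (5,1) (5,2) (5,3) (5,4) (6,5) (6,6)

Derivation:
(3,1): no bracket -> illegal
(3,2): no bracket -> illegal
(3,5): no bracket -> illegal
(4,1): flips 3 -> legal
(4,6): no bracket -> illegal
(5,1): flips 1 -> legal
(5,2): flips 1 -> legal
(5,3): flips 1 -> legal
(5,4): flips 1 -> legal
(5,6): no bracket -> illegal
(6,4): no bracket -> illegal
(6,5): flips 1 -> legal
(6,6): flips 2 -> legal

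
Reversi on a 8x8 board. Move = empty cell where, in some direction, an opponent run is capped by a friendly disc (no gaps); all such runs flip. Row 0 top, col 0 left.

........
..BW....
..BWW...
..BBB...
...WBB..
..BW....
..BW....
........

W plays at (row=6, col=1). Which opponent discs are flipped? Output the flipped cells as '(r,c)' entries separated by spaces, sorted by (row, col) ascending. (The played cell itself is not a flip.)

Answer: (5,2) (6,2)

Derivation:
Dir NW: first cell '.' (not opp) -> no flip
Dir N: first cell '.' (not opp) -> no flip
Dir NE: opp run (5,2) capped by W -> flip
Dir W: first cell '.' (not opp) -> no flip
Dir E: opp run (6,2) capped by W -> flip
Dir SW: first cell '.' (not opp) -> no flip
Dir S: first cell '.' (not opp) -> no flip
Dir SE: first cell '.' (not opp) -> no flip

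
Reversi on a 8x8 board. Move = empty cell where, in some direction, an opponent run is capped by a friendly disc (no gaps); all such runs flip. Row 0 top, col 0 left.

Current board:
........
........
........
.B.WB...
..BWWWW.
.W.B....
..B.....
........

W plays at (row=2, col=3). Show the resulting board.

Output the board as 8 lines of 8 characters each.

Answer: ........
........
...W....
.B.WW...
..BWWWW.
.W.B....
..B.....
........

Derivation:
Place W at (2,3); scan 8 dirs for brackets.
Dir NW: first cell '.' (not opp) -> no flip
Dir N: first cell '.' (not opp) -> no flip
Dir NE: first cell '.' (not opp) -> no flip
Dir W: first cell '.' (not opp) -> no flip
Dir E: first cell '.' (not opp) -> no flip
Dir SW: first cell '.' (not opp) -> no flip
Dir S: first cell 'W' (not opp) -> no flip
Dir SE: opp run (3,4) capped by W -> flip
All flips: (3,4)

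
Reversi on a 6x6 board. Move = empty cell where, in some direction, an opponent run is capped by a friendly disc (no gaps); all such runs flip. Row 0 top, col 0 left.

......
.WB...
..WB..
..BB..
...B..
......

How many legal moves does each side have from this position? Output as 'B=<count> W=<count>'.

Answer: B=3 W=5

Derivation:
-- B to move --
(0,0): flips 2 -> legal
(0,1): no bracket -> illegal
(0,2): no bracket -> illegal
(1,0): flips 1 -> legal
(1,3): no bracket -> illegal
(2,0): no bracket -> illegal
(2,1): flips 1 -> legal
(3,1): no bracket -> illegal
B mobility = 3
-- W to move --
(0,1): no bracket -> illegal
(0,2): flips 1 -> legal
(0,3): no bracket -> illegal
(1,3): flips 1 -> legal
(1,4): no bracket -> illegal
(2,1): no bracket -> illegal
(2,4): flips 1 -> legal
(3,1): no bracket -> illegal
(3,4): no bracket -> illegal
(4,1): no bracket -> illegal
(4,2): flips 1 -> legal
(4,4): flips 1 -> legal
(5,2): no bracket -> illegal
(5,3): no bracket -> illegal
(5,4): no bracket -> illegal
W mobility = 5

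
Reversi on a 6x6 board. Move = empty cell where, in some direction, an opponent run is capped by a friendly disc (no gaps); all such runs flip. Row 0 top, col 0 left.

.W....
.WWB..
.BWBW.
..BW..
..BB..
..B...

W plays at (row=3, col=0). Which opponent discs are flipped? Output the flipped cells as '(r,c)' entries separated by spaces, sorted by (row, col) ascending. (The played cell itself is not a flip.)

Dir NW: edge -> no flip
Dir N: first cell '.' (not opp) -> no flip
Dir NE: opp run (2,1) capped by W -> flip
Dir W: edge -> no flip
Dir E: first cell '.' (not opp) -> no flip
Dir SW: edge -> no flip
Dir S: first cell '.' (not opp) -> no flip
Dir SE: first cell '.' (not opp) -> no flip

Answer: (2,1)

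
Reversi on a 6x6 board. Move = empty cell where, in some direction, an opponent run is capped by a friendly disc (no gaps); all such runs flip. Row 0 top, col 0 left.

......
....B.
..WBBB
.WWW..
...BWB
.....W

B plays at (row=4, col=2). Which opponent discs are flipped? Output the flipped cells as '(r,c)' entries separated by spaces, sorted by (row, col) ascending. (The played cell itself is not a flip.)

Dir NW: opp run (3,1), next='.' -> no flip
Dir N: opp run (3,2) (2,2), next='.' -> no flip
Dir NE: opp run (3,3) capped by B -> flip
Dir W: first cell '.' (not opp) -> no flip
Dir E: first cell 'B' (not opp) -> no flip
Dir SW: first cell '.' (not opp) -> no flip
Dir S: first cell '.' (not opp) -> no flip
Dir SE: first cell '.' (not opp) -> no flip

Answer: (3,3)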